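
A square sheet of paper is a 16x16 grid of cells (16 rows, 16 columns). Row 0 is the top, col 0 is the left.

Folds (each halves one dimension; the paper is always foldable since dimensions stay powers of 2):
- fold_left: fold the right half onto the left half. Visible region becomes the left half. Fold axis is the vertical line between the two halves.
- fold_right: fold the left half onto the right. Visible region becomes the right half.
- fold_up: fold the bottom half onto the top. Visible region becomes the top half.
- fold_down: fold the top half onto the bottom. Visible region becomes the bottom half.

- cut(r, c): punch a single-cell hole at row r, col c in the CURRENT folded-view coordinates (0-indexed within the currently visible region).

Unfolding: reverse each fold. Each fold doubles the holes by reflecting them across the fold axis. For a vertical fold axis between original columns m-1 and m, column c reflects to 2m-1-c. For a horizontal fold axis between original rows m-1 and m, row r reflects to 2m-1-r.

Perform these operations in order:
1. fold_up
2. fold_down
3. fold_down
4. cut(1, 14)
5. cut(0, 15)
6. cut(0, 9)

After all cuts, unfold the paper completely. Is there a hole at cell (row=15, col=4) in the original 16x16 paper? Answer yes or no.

Op 1 fold_up: fold axis h@8; visible region now rows[0,8) x cols[0,16) = 8x16
Op 2 fold_down: fold axis h@4; visible region now rows[4,8) x cols[0,16) = 4x16
Op 3 fold_down: fold axis h@6; visible region now rows[6,8) x cols[0,16) = 2x16
Op 4 cut(1, 14): punch at orig (7,14); cuts so far [(7, 14)]; region rows[6,8) x cols[0,16) = 2x16
Op 5 cut(0, 15): punch at orig (6,15); cuts so far [(6, 15), (7, 14)]; region rows[6,8) x cols[0,16) = 2x16
Op 6 cut(0, 9): punch at orig (6,9); cuts so far [(6, 9), (6, 15), (7, 14)]; region rows[6,8) x cols[0,16) = 2x16
Unfold 1 (reflect across h@6): 6 holes -> [(4, 14), (5, 9), (5, 15), (6, 9), (6, 15), (7, 14)]
Unfold 2 (reflect across h@4): 12 holes -> [(0, 14), (1, 9), (1, 15), (2, 9), (2, 15), (3, 14), (4, 14), (5, 9), (5, 15), (6, 9), (6, 15), (7, 14)]
Unfold 3 (reflect across h@8): 24 holes -> [(0, 14), (1, 9), (1, 15), (2, 9), (2, 15), (3, 14), (4, 14), (5, 9), (5, 15), (6, 9), (6, 15), (7, 14), (8, 14), (9, 9), (9, 15), (10, 9), (10, 15), (11, 14), (12, 14), (13, 9), (13, 15), (14, 9), (14, 15), (15, 14)]
Holes: [(0, 14), (1, 9), (1, 15), (2, 9), (2, 15), (3, 14), (4, 14), (5, 9), (5, 15), (6, 9), (6, 15), (7, 14), (8, 14), (9, 9), (9, 15), (10, 9), (10, 15), (11, 14), (12, 14), (13, 9), (13, 15), (14, 9), (14, 15), (15, 14)]

Answer: no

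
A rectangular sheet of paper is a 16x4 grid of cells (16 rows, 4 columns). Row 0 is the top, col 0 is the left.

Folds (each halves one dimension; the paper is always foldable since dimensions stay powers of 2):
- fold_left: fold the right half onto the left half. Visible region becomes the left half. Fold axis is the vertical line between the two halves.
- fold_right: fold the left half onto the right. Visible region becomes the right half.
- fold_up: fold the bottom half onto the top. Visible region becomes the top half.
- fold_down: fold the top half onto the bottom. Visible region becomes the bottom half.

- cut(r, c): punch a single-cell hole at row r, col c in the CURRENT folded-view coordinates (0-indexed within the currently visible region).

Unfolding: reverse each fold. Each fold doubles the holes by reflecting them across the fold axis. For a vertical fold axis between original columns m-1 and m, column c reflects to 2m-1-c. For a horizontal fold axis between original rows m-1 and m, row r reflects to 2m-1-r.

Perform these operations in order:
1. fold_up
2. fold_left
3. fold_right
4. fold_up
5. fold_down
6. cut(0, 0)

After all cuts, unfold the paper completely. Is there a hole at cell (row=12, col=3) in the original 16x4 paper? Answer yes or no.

Op 1 fold_up: fold axis h@8; visible region now rows[0,8) x cols[0,4) = 8x4
Op 2 fold_left: fold axis v@2; visible region now rows[0,8) x cols[0,2) = 8x2
Op 3 fold_right: fold axis v@1; visible region now rows[0,8) x cols[1,2) = 8x1
Op 4 fold_up: fold axis h@4; visible region now rows[0,4) x cols[1,2) = 4x1
Op 5 fold_down: fold axis h@2; visible region now rows[2,4) x cols[1,2) = 2x1
Op 6 cut(0, 0): punch at orig (2,1); cuts so far [(2, 1)]; region rows[2,4) x cols[1,2) = 2x1
Unfold 1 (reflect across h@2): 2 holes -> [(1, 1), (2, 1)]
Unfold 2 (reflect across h@4): 4 holes -> [(1, 1), (2, 1), (5, 1), (6, 1)]
Unfold 3 (reflect across v@1): 8 holes -> [(1, 0), (1, 1), (2, 0), (2, 1), (5, 0), (5, 1), (6, 0), (6, 1)]
Unfold 4 (reflect across v@2): 16 holes -> [(1, 0), (1, 1), (1, 2), (1, 3), (2, 0), (2, 1), (2, 2), (2, 3), (5, 0), (5, 1), (5, 2), (5, 3), (6, 0), (6, 1), (6, 2), (6, 3)]
Unfold 5 (reflect across h@8): 32 holes -> [(1, 0), (1, 1), (1, 2), (1, 3), (2, 0), (2, 1), (2, 2), (2, 3), (5, 0), (5, 1), (5, 2), (5, 3), (6, 0), (6, 1), (6, 2), (6, 3), (9, 0), (9, 1), (9, 2), (9, 3), (10, 0), (10, 1), (10, 2), (10, 3), (13, 0), (13, 1), (13, 2), (13, 3), (14, 0), (14, 1), (14, 2), (14, 3)]
Holes: [(1, 0), (1, 1), (1, 2), (1, 3), (2, 0), (2, 1), (2, 2), (2, 3), (5, 0), (5, 1), (5, 2), (5, 3), (6, 0), (6, 1), (6, 2), (6, 3), (9, 0), (9, 1), (9, 2), (9, 3), (10, 0), (10, 1), (10, 2), (10, 3), (13, 0), (13, 1), (13, 2), (13, 3), (14, 0), (14, 1), (14, 2), (14, 3)]

Answer: no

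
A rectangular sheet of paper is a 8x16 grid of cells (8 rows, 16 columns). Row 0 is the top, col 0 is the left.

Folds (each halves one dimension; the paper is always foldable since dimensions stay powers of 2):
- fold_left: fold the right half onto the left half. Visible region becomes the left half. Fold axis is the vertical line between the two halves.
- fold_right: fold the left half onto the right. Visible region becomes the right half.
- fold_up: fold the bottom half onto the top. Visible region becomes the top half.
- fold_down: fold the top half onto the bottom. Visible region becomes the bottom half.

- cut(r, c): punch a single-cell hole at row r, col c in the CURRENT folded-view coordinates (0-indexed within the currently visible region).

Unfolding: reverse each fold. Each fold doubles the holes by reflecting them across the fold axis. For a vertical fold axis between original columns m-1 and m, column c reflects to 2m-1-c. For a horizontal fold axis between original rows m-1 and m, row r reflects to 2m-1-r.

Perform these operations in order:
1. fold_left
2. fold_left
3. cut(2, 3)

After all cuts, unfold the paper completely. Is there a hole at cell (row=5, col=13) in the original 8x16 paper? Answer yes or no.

Answer: no

Derivation:
Op 1 fold_left: fold axis v@8; visible region now rows[0,8) x cols[0,8) = 8x8
Op 2 fold_left: fold axis v@4; visible region now rows[0,8) x cols[0,4) = 8x4
Op 3 cut(2, 3): punch at orig (2,3); cuts so far [(2, 3)]; region rows[0,8) x cols[0,4) = 8x4
Unfold 1 (reflect across v@4): 2 holes -> [(2, 3), (2, 4)]
Unfold 2 (reflect across v@8): 4 holes -> [(2, 3), (2, 4), (2, 11), (2, 12)]
Holes: [(2, 3), (2, 4), (2, 11), (2, 12)]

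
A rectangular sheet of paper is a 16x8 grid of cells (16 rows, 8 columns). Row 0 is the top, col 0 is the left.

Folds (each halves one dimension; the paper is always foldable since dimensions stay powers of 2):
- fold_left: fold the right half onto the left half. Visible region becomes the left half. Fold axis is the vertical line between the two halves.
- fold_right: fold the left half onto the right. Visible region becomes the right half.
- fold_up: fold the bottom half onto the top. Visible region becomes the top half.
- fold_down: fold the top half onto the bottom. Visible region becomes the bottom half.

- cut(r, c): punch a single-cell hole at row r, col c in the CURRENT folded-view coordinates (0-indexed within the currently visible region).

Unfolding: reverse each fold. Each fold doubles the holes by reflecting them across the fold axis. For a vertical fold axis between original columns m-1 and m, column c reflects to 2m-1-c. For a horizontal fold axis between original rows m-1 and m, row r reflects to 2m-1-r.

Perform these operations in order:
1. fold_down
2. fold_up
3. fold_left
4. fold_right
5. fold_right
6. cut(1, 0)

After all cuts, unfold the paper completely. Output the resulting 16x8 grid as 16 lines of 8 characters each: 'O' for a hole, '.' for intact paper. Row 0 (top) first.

Op 1 fold_down: fold axis h@8; visible region now rows[8,16) x cols[0,8) = 8x8
Op 2 fold_up: fold axis h@12; visible region now rows[8,12) x cols[0,8) = 4x8
Op 3 fold_left: fold axis v@4; visible region now rows[8,12) x cols[0,4) = 4x4
Op 4 fold_right: fold axis v@2; visible region now rows[8,12) x cols[2,4) = 4x2
Op 5 fold_right: fold axis v@3; visible region now rows[8,12) x cols[3,4) = 4x1
Op 6 cut(1, 0): punch at orig (9,3); cuts so far [(9, 3)]; region rows[8,12) x cols[3,4) = 4x1
Unfold 1 (reflect across v@3): 2 holes -> [(9, 2), (9, 3)]
Unfold 2 (reflect across v@2): 4 holes -> [(9, 0), (9, 1), (9, 2), (9, 3)]
Unfold 3 (reflect across v@4): 8 holes -> [(9, 0), (9, 1), (9, 2), (9, 3), (9, 4), (9, 5), (9, 6), (9, 7)]
Unfold 4 (reflect across h@12): 16 holes -> [(9, 0), (9, 1), (9, 2), (9, 3), (9, 4), (9, 5), (9, 6), (9, 7), (14, 0), (14, 1), (14, 2), (14, 3), (14, 4), (14, 5), (14, 6), (14, 7)]
Unfold 5 (reflect across h@8): 32 holes -> [(1, 0), (1, 1), (1, 2), (1, 3), (1, 4), (1, 5), (1, 6), (1, 7), (6, 0), (6, 1), (6, 2), (6, 3), (6, 4), (6, 5), (6, 6), (6, 7), (9, 0), (9, 1), (9, 2), (9, 3), (9, 4), (9, 5), (9, 6), (9, 7), (14, 0), (14, 1), (14, 2), (14, 3), (14, 4), (14, 5), (14, 6), (14, 7)]

Answer: ........
OOOOOOOO
........
........
........
........
OOOOOOOO
........
........
OOOOOOOO
........
........
........
........
OOOOOOOO
........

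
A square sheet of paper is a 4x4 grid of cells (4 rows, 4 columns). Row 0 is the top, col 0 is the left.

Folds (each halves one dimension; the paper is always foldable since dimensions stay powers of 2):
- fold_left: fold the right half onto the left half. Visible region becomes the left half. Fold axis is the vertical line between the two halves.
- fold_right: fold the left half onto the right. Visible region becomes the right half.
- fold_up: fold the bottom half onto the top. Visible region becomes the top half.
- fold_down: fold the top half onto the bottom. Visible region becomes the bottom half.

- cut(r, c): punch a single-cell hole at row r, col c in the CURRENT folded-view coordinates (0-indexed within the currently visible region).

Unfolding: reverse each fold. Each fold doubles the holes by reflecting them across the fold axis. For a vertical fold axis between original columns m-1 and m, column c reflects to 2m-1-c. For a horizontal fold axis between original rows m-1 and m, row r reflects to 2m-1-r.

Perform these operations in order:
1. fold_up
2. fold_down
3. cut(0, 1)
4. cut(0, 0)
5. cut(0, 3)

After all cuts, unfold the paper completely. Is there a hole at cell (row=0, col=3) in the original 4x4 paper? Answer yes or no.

Answer: yes

Derivation:
Op 1 fold_up: fold axis h@2; visible region now rows[0,2) x cols[0,4) = 2x4
Op 2 fold_down: fold axis h@1; visible region now rows[1,2) x cols[0,4) = 1x4
Op 3 cut(0, 1): punch at orig (1,1); cuts so far [(1, 1)]; region rows[1,2) x cols[0,4) = 1x4
Op 4 cut(0, 0): punch at orig (1,0); cuts so far [(1, 0), (1, 1)]; region rows[1,2) x cols[0,4) = 1x4
Op 5 cut(0, 3): punch at orig (1,3); cuts so far [(1, 0), (1, 1), (1, 3)]; region rows[1,2) x cols[0,4) = 1x4
Unfold 1 (reflect across h@1): 6 holes -> [(0, 0), (0, 1), (0, 3), (1, 0), (1, 1), (1, 3)]
Unfold 2 (reflect across h@2): 12 holes -> [(0, 0), (0, 1), (0, 3), (1, 0), (1, 1), (1, 3), (2, 0), (2, 1), (2, 3), (3, 0), (3, 1), (3, 3)]
Holes: [(0, 0), (0, 1), (0, 3), (1, 0), (1, 1), (1, 3), (2, 0), (2, 1), (2, 3), (3, 0), (3, 1), (3, 3)]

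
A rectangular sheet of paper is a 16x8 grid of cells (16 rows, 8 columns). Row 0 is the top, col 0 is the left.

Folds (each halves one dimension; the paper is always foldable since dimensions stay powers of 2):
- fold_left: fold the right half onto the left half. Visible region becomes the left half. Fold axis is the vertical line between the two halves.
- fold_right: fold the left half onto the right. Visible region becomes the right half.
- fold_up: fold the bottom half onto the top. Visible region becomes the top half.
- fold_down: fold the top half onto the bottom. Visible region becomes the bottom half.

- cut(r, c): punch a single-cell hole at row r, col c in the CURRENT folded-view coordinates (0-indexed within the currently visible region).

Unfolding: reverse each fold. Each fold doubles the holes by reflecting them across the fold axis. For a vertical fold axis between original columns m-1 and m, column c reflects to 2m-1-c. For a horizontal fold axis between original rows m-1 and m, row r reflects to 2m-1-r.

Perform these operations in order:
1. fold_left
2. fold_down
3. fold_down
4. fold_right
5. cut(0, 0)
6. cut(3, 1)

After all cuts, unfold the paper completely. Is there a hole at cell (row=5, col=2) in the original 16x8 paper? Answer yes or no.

Answer: no

Derivation:
Op 1 fold_left: fold axis v@4; visible region now rows[0,16) x cols[0,4) = 16x4
Op 2 fold_down: fold axis h@8; visible region now rows[8,16) x cols[0,4) = 8x4
Op 3 fold_down: fold axis h@12; visible region now rows[12,16) x cols[0,4) = 4x4
Op 4 fold_right: fold axis v@2; visible region now rows[12,16) x cols[2,4) = 4x2
Op 5 cut(0, 0): punch at orig (12,2); cuts so far [(12, 2)]; region rows[12,16) x cols[2,4) = 4x2
Op 6 cut(3, 1): punch at orig (15,3); cuts so far [(12, 2), (15, 3)]; region rows[12,16) x cols[2,4) = 4x2
Unfold 1 (reflect across v@2): 4 holes -> [(12, 1), (12, 2), (15, 0), (15, 3)]
Unfold 2 (reflect across h@12): 8 holes -> [(8, 0), (8, 3), (11, 1), (11, 2), (12, 1), (12, 2), (15, 0), (15, 3)]
Unfold 3 (reflect across h@8): 16 holes -> [(0, 0), (0, 3), (3, 1), (3, 2), (4, 1), (4, 2), (7, 0), (7, 3), (8, 0), (8, 3), (11, 1), (11, 2), (12, 1), (12, 2), (15, 0), (15, 3)]
Unfold 4 (reflect across v@4): 32 holes -> [(0, 0), (0, 3), (0, 4), (0, 7), (3, 1), (3, 2), (3, 5), (3, 6), (4, 1), (4, 2), (4, 5), (4, 6), (7, 0), (7, 3), (7, 4), (7, 7), (8, 0), (8, 3), (8, 4), (8, 7), (11, 1), (11, 2), (11, 5), (11, 6), (12, 1), (12, 2), (12, 5), (12, 6), (15, 0), (15, 3), (15, 4), (15, 7)]
Holes: [(0, 0), (0, 3), (0, 4), (0, 7), (3, 1), (3, 2), (3, 5), (3, 6), (4, 1), (4, 2), (4, 5), (4, 6), (7, 0), (7, 3), (7, 4), (7, 7), (8, 0), (8, 3), (8, 4), (8, 7), (11, 1), (11, 2), (11, 5), (11, 6), (12, 1), (12, 2), (12, 5), (12, 6), (15, 0), (15, 3), (15, 4), (15, 7)]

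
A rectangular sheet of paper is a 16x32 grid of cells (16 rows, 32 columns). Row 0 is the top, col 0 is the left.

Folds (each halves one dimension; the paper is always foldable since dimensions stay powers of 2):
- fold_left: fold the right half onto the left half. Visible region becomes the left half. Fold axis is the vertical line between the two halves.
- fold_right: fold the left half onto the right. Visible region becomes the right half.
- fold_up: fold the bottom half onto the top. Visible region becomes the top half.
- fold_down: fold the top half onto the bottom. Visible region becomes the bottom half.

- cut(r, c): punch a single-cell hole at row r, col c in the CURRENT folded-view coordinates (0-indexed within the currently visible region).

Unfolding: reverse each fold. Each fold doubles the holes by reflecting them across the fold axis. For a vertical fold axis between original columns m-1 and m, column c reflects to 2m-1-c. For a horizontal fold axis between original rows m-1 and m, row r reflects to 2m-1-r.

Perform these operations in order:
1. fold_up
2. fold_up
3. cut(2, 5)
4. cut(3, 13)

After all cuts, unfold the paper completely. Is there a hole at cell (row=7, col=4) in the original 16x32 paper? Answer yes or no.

Answer: no

Derivation:
Op 1 fold_up: fold axis h@8; visible region now rows[0,8) x cols[0,32) = 8x32
Op 2 fold_up: fold axis h@4; visible region now rows[0,4) x cols[0,32) = 4x32
Op 3 cut(2, 5): punch at orig (2,5); cuts so far [(2, 5)]; region rows[0,4) x cols[0,32) = 4x32
Op 4 cut(3, 13): punch at orig (3,13); cuts so far [(2, 5), (3, 13)]; region rows[0,4) x cols[0,32) = 4x32
Unfold 1 (reflect across h@4): 4 holes -> [(2, 5), (3, 13), (4, 13), (5, 5)]
Unfold 2 (reflect across h@8): 8 holes -> [(2, 5), (3, 13), (4, 13), (5, 5), (10, 5), (11, 13), (12, 13), (13, 5)]
Holes: [(2, 5), (3, 13), (4, 13), (5, 5), (10, 5), (11, 13), (12, 13), (13, 5)]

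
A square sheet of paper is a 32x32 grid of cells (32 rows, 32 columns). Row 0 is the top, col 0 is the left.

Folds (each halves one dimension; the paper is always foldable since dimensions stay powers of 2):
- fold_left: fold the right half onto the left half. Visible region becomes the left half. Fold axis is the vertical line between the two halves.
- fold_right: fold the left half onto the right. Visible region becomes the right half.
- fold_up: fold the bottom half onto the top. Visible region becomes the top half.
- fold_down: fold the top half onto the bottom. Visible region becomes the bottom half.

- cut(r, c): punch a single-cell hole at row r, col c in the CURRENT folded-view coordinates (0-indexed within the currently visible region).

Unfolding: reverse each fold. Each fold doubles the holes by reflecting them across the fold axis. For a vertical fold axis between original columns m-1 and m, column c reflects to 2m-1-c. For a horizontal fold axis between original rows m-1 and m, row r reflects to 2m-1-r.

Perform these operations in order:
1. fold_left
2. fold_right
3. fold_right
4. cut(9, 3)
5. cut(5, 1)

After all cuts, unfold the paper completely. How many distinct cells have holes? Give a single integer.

Answer: 16

Derivation:
Op 1 fold_left: fold axis v@16; visible region now rows[0,32) x cols[0,16) = 32x16
Op 2 fold_right: fold axis v@8; visible region now rows[0,32) x cols[8,16) = 32x8
Op 3 fold_right: fold axis v@12; visible region now rows[0,32) x cols[12,16) = 32x4
Op 4 cut(9, 3): punch at orig (9,15); cuts so far [(9, 15)]; region rows[0,32) x cols[12,16) = 32x4
Op 5 cut(5, 1): punch at orig (5,13); cuts so far [(5, 13), (9, 15)]; region rows[0,32) x cols[12,16) = 32x4
Unfold 1 (reflect across v@12): 4 holes -> [(5, 10), (5, 13), (9, 8), (9, 15)]
Unfold 2 (reflect across v@8): 8 holes -> [(5, 2), (5, 5), (5, 10), (5, 13), (9, 0), (9, 7), (9, 8), (9, 15)]
Unfold 3 (reflect across v@16): 16 holes -> [(5, 2), (5, 5), (5, 10), (5, 13), (5, 18), (5, 21), (5, 26), (5, 29), (9, 0), (9, 7), (9, 8), (9, 15), (9, 16), (9, 23), (9, 24), (9, 31)]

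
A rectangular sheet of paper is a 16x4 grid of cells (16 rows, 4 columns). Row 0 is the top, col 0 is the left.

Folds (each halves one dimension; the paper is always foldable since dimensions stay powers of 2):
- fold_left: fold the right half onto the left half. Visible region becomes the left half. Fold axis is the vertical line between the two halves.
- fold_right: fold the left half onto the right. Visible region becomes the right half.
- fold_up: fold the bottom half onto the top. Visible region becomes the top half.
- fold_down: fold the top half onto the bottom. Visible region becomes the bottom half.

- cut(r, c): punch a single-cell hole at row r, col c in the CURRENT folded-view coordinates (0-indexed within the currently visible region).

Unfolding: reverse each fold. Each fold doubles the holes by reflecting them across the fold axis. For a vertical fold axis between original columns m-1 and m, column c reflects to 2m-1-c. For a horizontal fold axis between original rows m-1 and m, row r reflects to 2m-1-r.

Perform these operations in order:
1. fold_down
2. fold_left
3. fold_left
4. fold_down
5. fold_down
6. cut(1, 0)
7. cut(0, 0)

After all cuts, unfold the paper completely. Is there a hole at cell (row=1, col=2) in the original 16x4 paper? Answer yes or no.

Answer: yes

Derivation:
Op 1 fold_down: fold axis h@8; visible region now rows[8,16) x cols[0,4) = 8x4
Op 2 fold_left: fold axis v@2; visible region now rows[8,16) x cols[0,2) = 8x2
Op 3 fold_left: fold axis v@1; visible region now rows[8,16) x cols[0,1) = 8x1
Op 4 fold_down: fold axis h@12; visible region now rows[12,16) x cols[0,1) = 4x1
Op 5 fold_down: fold axis h@14; visible region now rows[14,16) x cols[0,1) = 2x1
Op 6 cut(1, 0): punch at orig (15,0); cuts so far [(15, 0)]; region rows[14,16) x cols[0,1) = 2x1
Op 7 cut(0, 0): punch at orig (14,0); cuts so far [(14, 0), (15, 0)]; region rows[14,16) x cols[0,1) = 2x1
Unfold 1 (reflect across h@14): 4 holes -> [(12, 0), (13, 0), (14, 0), (15, 0)]
Unfold 2 (reflect across h@12): 8 holes -> [(8, 0), (9, 0), (10, 0), (11, 0), (12, 0), (13, 0), (14, 0), (15, 0)]
Unfold 3 (reflect across v@1): 16 holes -> [(8, 0), (8, 1), (9, 0), (9, 1), (10, 0), (10, 1), (11, 0), (11, 1), (12, 0), (12, 1), (13, 0), (13, 1), (14, 0), (14, 1), (15, 0), (15, 1)]
Unfold 4 (reflect across v@2): 32 holes -> [(8, 0), (8, 1), (8, 2), (8, 3), (9, 0), (9, 1), (9, 2), (9, 3), (10, 0), (10, 1), (10, 2), (10, 3), (11, 0), (11, 1), (11, 2), (11, 3), (12, 0), (12, 1), (12, 2), (12, 3), (13, 0), (13, 1), (13, 2), (13, 3), (14, 0), (14, 1), (14, 2), (14, 3), (15, 0), (15, 1), (15, 2), (15, 3)]
Unfold 5 (reflect across h@8): 64 holes -> [(0, 0), (0, 1), (0, 2), (0, 3), (1, 0), (1, 1), (1, 2), (1, 3), (2, 0), (2, 1), (2, 2), (2, 3), (3, 0), (3, 1), (3, 2), (3, 3), (4, 0), (4, 1), (4, 2), (4, 3), (5, 0), (5, 1), (5, 2), (5, 3), (6, 0), (6, 1), (6, 2), (6, 3), (7, 0), (7, 1), (7, 2), (7, 3), (8, 0), (8, 1), (8, 2), (8, 3), (9, 0), (9, 1), (9, 2), (9, 3), (10, 0), (10, 1), (10, 2), (10, 3), (11, 0), (11, 1), (11, 2), (11, 3), (12, 0), (12, 1), (12, 2), (12, 3), (13, 0), (13, 1), (13, 2), (13, 3), (14, 0), (14, 1), (14, 2), (14, 3), (15, 0), (15, 1), (15, 2), (15, 3)]
Holes: [(0, 0), (0, 1), (0, 2), (0, 3), (1, 0), (1, 1), (1, 2), (1, 3), (2, 0), (2, 1), (2, 2), (2, 3), (3, 0), (3, 1), (3, 2), (3, 3), (4, 0), (4, 1), (4, 2), (4, 3), (5, 0), (5, 1), (5, 2), (5, 3), (6, 0), (6, 1), (6, 2), (6, 3), (7, 0), (7, 1), (7, 2), (7, 3), (8, 0), (8, 1), (8, 2), (8, 3), (9, 0), (9, 1), (9, 2), (9, 3), (10, 0), (10, 1), (10, 2), (10, 3), (11, 0), (11, 1), (11, 2), (11, 3), (12, 0), (12, 1), (12, 2), (12, 3), (13, 0), (13, 1), (13, 2), (13, 3), (14, 0), (14, 1), (14, 2), (14, 3), (15, 0), (15, 1), (15, 2), (15, 3)]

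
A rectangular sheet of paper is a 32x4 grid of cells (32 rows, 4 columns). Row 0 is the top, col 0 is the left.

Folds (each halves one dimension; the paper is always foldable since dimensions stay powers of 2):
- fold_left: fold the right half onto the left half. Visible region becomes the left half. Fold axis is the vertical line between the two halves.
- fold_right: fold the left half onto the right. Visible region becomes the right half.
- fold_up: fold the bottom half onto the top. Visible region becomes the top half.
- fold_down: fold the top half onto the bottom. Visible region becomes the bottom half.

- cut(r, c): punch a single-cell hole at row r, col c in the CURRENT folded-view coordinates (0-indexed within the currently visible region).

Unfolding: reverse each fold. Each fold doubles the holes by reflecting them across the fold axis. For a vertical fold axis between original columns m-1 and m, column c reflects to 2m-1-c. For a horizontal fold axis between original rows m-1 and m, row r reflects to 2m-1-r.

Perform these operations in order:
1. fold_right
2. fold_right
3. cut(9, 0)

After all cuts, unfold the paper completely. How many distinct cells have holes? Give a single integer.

Answer: 4

Derivation:
Op 1 fold_right: fold axis v@2; visible region now rows[0,32) x cols[2,4) = 32x2
Op 2 fold_right: fold axis v@3; visible region now rows[0,32) x cols[3,4) = 32x1
Op 3 cut(9, 0): punch at orig (9,3); cuts so far [(9, 3)]; region rows[0,32) x cols[3,4) = 32x1
Unfold 1 (reflect across v@3): 2 holes -> [(9, 2), (9, 3)]
Unfold 2 (reflect across v@2): 4 holes -> [(9, 0), (9, 1), (9, 2), (9, 3)]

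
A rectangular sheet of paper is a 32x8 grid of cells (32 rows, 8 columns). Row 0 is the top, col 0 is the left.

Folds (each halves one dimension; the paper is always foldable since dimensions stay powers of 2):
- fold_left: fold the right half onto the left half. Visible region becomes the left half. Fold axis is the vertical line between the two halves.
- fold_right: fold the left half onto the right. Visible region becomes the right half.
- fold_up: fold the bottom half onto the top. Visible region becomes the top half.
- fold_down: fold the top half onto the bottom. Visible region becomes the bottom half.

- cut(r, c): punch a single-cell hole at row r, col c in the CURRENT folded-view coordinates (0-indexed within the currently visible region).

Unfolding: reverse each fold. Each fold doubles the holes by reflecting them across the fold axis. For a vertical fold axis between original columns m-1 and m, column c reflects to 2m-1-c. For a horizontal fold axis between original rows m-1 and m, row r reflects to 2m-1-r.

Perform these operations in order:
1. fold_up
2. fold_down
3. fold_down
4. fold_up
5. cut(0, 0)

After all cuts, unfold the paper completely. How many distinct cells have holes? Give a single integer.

Op 1 fold_up: fold axis h@16; visible region now rows[0,16) x cols[0,8) = 16x8
Op 2 fold_down: fold axis h@8; visible region now rows[8,16) x cols[0,8) = 8x8
Op 3 fold_down: fold axis h@12; visible region now rows[12,16) x cols[0,8) = 4x8
Op 4 fold_up: fold axis h@14; visible region now rows[12,14) x cols[0,8) = 2x8
Op 5 cut(0, 0): punch at orig (12,0); cuts so far [(12, 0)]; region rows[12,14) x cols[0,8) = 2x8
Unfold 1 (reflect across h@14): 2 holes -> [(12, 0), (15, 0)]
Unfold 2 (reflect across h@12): 4 holes -> [(8, 0), (11, 0), (12, 0), (15, 0)]
Unfold 3 (reflect across h@8): 8 holes -> [(0, 0), (3, 0), (4, 0), (7, 0), (8, 0), (11, 0), (12, 0), (15, 0)]
Unfold 4 (reflect across h@16): 16 holes -> [(0, 0), (3, 0), (4, 0), (7, 0), (8, 0), (11, 0), (12, 0), (15, 0), (16, 0), (19, 0), (20, 0), (23, 0), (24, 0), (27, 0), (28, 0), (31, 0)]

Answer: 16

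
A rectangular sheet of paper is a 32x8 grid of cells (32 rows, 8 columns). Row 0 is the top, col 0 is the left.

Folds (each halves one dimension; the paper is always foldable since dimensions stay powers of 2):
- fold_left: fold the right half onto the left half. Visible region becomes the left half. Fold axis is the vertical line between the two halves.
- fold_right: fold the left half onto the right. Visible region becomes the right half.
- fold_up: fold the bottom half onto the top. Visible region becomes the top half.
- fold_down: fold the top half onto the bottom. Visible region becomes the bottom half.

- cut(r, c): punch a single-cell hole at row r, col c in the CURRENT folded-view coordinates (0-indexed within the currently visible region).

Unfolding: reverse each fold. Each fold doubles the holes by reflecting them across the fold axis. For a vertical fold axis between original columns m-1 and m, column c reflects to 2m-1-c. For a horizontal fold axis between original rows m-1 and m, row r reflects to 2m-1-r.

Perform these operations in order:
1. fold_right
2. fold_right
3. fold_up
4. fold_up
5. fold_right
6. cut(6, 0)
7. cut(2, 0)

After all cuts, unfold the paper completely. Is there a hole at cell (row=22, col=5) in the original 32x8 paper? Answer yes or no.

Answer: yes

Derivation:
Op 1 fold_right: fold axis v@4; visible region now rows[0,32) x cols[4,8) = 32x4
Op 2 fold_right: fold axis v@6; visible region now rows[0,32) x cols[6,8) = 32x2
Op 3 fold_up: fold axis h@16; visible region now rows[0,16) x cols[6,8) = 16x2
Op 4 fold_up: fold axis h@8; visible region now rows[0,8) x cols[6,8) = 8x2
Op 5 fold_right: fold axis v@7; visible region now rows[0,8) x cols[7,8) = 8x1
Op 6 cut(6, 0): punch at orig (6,7); cuts so far [(6, 7)]; region rows[0,8) x cols[7,8) = 8x1
Op 7 cut(2, 0): punch at orig (2,7); cuts so far [(2, 7), (6, 7)]; region rows[0,8) x cols[7,8) = 8x1
Unfold 1 (reflect across v@7): 4 holes -> [(2, 6), (2, 7), (6, 6), (6, 7)]
Unfold 2 (reflect across h@8): 8 holes -> [(2, 6), (2, 7), (6, 6), (6, 7), (9, 6), (9, 7), (13, 6), (13, 7)]
Unfold 3 (reflect across h@16): 16 holes -> [(2, 6), (2, 7), (6, 6), (6, 7), (9, 6), (9, 7), (13, 6), (13, 7), (18, 6), (18, 7), (22, 6), (22, 7), (25, 6), (25, 7), (29, 6), (29, 7)]
Unfold 4 (reflect across v@6): 32 holes -> [(2, 4), (2, 5), (2, 6), (2, 7), (6, 4), (6, 5), (6, 6), (6, 7), (9, 4), (9, 5), (9, 6), (9, 7), (13, 4), (13, 5), (13, 6), (13, 7), (18, 4), (18, 5), (18, 6), (18, 7), (22, 4), (22, 5), (22, 6), (22, 7), (25, 4), (25, 5), (25, 6), (25, 7), (29, 4), (29, 5), (29, 6), (29, 7)]
Unfold 5 (reflect across v@4): 64 holes -> [(2, 0), (2, 1), (2, 2), (2, 3), (2, 4), (2, 5), (2, 6), (2, 7), (6, 0), (6, 1), (6, 2), (6, 3), (6, 4), (6, 5), (6, 6), (6, 7), (9, 0), (9, 1), (9, 2), (9, 3), (9, 4), (9, 5), (9, 6), (9, 7), (13, 0), (13, 1), (13, 2), (13, 3), (13, 4), (13, 5), (13, 6), (13, 7), (18, 0), (18, 1), (18, 2), (18, 3), (18, 4), (18, 5), (18, 6), (18, 7), (22, 0), (22, 1), (22, 2), (22, 3), (22, 4), (22, 5), (22, 6), (22, 7), (25, 0), (25, 1), (25, 2), (25, 3), (25, 4), (25, 5), (25, 6), (25, 7), (29, 0), (29, 1), (29, 2), (29, 3), (29, 4), (29, 5), (29, 6), (29, 7)]
Holes: [(2, 0), (2, 1), (2, 2), (2, 3), (2, 4), (2, 5), (2, 6), (2, 7), (6, 0), (6, 1), (6, 2), (6, 3), (6, 4), (6, 5), (6, 6), (6, 7), (9, 0), (9, 1), (9, 2), (9, 3), (9, 4), (9, 5), (9, 6), (9, 7), (13, 0), (13, 1), (13, 2), (13, 3), (13, 4), (13, 5), (13, 6), (13, 7), (18, 0), (18, 1), (18, 2), (18, 3), (18, 4), (18, 5), (18, 6), (18, 7), (22, 0), (22, 1), (22, 2), (22, 3), (22, 4), (22, 5), (22, 6), (22, 7), (25, 0), (25, 1), (25, 2), (25, 3), (25, 4), (25, 5), (25, 6), (25, 7), (29, 0), (29, 1), (29, 2), (29, 3), (29, 4), (29, 5), (29, 6), (29, 7)]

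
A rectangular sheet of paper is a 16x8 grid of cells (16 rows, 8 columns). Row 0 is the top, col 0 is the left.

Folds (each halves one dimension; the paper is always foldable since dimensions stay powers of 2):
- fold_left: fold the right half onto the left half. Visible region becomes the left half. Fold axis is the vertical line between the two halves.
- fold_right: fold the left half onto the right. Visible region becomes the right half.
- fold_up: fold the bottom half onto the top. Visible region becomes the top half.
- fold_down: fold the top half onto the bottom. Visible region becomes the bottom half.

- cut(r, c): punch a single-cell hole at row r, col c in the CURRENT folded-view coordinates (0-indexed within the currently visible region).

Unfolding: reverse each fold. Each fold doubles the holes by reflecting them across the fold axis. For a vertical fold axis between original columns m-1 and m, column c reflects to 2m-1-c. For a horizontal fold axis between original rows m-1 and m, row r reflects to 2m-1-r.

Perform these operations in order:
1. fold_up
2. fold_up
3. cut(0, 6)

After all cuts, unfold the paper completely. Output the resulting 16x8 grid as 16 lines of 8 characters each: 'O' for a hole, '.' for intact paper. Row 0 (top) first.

Answer: ......O.
........
........
........
........
........
........
......O.
......O.
........
........
........
........
........
........
......O.

Derivation:
Op 1 fold_up: fold axis h@8; visible region now rows[0,8) x cols[0,8) = 8x8
Op 2 fold_up: fold axis h@4; visible region now rows[0,4) x cols[0,8) = 4x8
Op 3 cut(0, 6): punch at orig (0,6); cuts so far [(0, 6)]; region rows[0,4) x cols[0,8) = 4x8
Unfold 1 (reflect across h@4): 2 holes -> [(0, 6), (7, 6)]
Unfold 2 (reflect across h@8): 4 holes -> [(0, 6), (7, 6), (8, 6), (15, 6)]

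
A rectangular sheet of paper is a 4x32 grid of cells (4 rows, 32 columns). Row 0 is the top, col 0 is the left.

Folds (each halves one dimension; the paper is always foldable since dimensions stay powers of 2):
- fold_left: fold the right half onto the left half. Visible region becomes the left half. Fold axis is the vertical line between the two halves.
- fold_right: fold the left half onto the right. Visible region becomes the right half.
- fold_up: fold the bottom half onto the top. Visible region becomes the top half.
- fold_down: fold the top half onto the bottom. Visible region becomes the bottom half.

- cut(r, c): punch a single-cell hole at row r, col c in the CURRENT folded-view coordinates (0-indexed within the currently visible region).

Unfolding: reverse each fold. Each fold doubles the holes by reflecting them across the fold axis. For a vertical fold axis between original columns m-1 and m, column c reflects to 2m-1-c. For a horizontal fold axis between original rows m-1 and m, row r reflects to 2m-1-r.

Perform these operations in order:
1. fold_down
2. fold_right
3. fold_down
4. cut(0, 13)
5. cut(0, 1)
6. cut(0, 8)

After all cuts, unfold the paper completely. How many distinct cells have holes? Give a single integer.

Op 1 fold_down: fold axis h@2; visible region now rows[2,4) x cols[0,32) = 2x32
Op 2 fold_right: fold axis v@16; visible region now rows[2,4) x cols[16,32) = 2x16
Op 3 fold_down: fold axis h@3; visible region now rows[3,4) x cols[16,32) = 1x16
Op 4 cut(0, 13): punch at orig (3,29); cuts so far [(3, 29)]; region rows[3,4) x cols[16,32) = 1x16
Op 5 cut(0, 1): punch at orig (3,17); cuts so far [(3, 17), (3, 29)]; region rows[3,4) x cols[16,32) = 1x16
Op 6 cut(0, 8): punch at orig (3,24); cuts so far [(3, 17), (3, 24), (3, 29)]; region rows[3,4) x cols[16,32) = 1x16
Unfold 1 (reflect across h@3): 6 holes -> [(2, 17), (2, 24), (2, 29), (3, 17), (3, 24), (3, 29)]
Unfold 2 (reflect across v@16): 12 holes -> [(2, 2), (2, 7), (2, 14), (2, 17), (2, 24), (2, 29), (3, 2), (3, 7), (3, 14), (3, 17), (3, 24), (3, 29)]
Unfold 3 (reflect across h@2): 24 holes -> [(0, 2), (0, 7), (0, 14), (0, 17), (0, 24), (0, 29), (1, 2), (1, 7), (1, 14), (1, 17), (1, 24), (1, 29), (2, 2), (2, 7), (2, 14), (2, 17), (2, 24), (2, 29), (3, 2), (3, 7), (3, 14), (3, 17), (3, 24), (3, 29)]

Answer: 24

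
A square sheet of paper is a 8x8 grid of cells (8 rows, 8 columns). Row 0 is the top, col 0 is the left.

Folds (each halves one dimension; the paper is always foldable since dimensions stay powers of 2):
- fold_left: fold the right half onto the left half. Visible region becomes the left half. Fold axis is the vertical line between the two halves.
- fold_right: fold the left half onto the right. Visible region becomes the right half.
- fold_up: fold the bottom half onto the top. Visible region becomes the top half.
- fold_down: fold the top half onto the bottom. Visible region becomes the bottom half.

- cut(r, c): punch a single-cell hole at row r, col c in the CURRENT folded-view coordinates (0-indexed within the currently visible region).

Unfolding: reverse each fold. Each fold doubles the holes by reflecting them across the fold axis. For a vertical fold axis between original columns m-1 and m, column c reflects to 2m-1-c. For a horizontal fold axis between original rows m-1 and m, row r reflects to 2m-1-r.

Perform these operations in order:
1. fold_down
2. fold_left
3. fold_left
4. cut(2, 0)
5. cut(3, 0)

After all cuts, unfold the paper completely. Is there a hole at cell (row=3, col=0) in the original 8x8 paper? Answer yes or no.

Answer: no

Derivation:
Op 1 fold_down: fold axis h@4; visible region now rows[4,8) x cols[0,8) = 4x8
Op 2 fold_left: fold axis v@4; visible region now rows[4,8) x cols[0,4) = 4x4
Op 3 fold_left: fold axis v@2; visible region now rows[4,8) x cols[0,2) = 4x2
Op 4 cut(2, 0): punch at orig (6,0); cuts so far [(6, 0)]; region rows[4,8) x cols[0,2) = 4x2
Op 5 cut(3, 0): punch at orig (7,0); cuts so far [(6, 0), (7, 0)]; region rows[4,8) x cols[0,2) = 4x2
Unfold 1 (reflect across v@2): 4 holes -> [(6, 0), (6, 3), (7, 0), (7, 3)]
Unfold 2 (reflect across v@4): 8 holes -> [(6, 0), (6, 3), (6, 4), (6, 7), (7, 0), (7, 3), (7, 4), (7, 7)]
Unfold 3 (reflect across h@4): 16 holes -> [(0, 0), (0, 3), (0, 4), (0, 7), (1, 0), (1, 3), (1, 4), (1, 7), (6, 0), (6, 3), (6, 4), (6, 7), (7, 0), (7, 3), (7, 4), (7, 7)]
Holes: [(0, 0), (0, 3), (0, 4), (0, 7), (1, 0), (1, 3), (1, 4), (1, 7), (6, 0), (6, 3), (6, 4), (6, 7), (7, 0), (7, 3), (7, 4), (7, 7)]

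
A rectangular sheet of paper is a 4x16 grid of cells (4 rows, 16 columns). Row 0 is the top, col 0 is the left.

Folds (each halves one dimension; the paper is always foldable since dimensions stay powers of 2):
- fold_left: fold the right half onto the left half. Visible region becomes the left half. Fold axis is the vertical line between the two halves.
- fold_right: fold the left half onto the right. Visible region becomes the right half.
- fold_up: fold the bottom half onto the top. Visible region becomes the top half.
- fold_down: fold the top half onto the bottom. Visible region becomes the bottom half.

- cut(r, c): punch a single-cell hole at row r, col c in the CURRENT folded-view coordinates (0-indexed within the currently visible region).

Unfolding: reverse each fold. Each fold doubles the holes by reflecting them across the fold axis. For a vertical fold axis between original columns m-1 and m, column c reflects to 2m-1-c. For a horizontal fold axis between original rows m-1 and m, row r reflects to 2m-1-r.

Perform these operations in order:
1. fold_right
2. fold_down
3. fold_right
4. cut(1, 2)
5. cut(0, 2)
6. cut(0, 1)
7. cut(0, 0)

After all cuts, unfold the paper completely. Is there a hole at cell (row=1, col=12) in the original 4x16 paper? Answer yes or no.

Answer: yes

Derivation:
Op 1 fold_right: fold axis v@8; visible region now rows[0,4) x cols[8,16) = 4x8
Op 2 fold_down: fold axis h@2; visible region now rows[2,4) x cols[8,16) = 2x8
Op 3 fold_right: fold axis v@12; visible region now rows[2,4) x cols[12,16) = 2x4
Op 4 cut(1, 2): punch at orig (3,14); cuts so far [(3, 14)]; region rows[2,4) x cols[12,16) = 2x4
Op 5 cut(0, 2): punch at orig (2,14); cuts so far [(2, 14), (3, 14)]; region rows[2,4) x cols[12,16) = 2x4
Op 6 cut(0, 1): punch at orig (2,13); cuts so far [(2, 13), (2, 14), (3, 14)]; region rows[2,4) x cols[12,16) = 2x4
Op 7 cut(0, 0): punch at orig (2,12); cuts so far [(2, 12), (2, 13), (2, 14), (3, 14)]; region rows[2,4) x cols[12,16) = 2x4
Unfold 1 (reflect across v@12): 8 holes -> [(2, 9), (2, 10), (2, 11), (2, 12), (2, 13), (2, 14), (3, 9), (3, 14)]
Unfold 2 (reflect across h@2): 16 holes -> [(0, 9), (0, 14), (1, 9), (1, 10), (1, 11), (1, 12), (1, 13), (1, 14), (2, 9), (2, 10), (2, 11), (2, 12), (2, 13), (2, 14), (3, 9), (3, 14)]
Unfold 3 (reflect across v@8): 32 holes -> [(0, 1), (0, 6), (0, 9), (0, 14), (1, 1), (1, 2), (1, 3), (1, 4), (1, 5), (1, 6), (1, 9), (1, 10), (1, 11), (1, 12), (1, 13), (1, 14), (2, 1), (2, 2), (2, 3), (2, 4), (2, 5), (2, 6), (2, 9), (2, 10), (2, 11), (2, 12), (2, 13), (2, 14), (3, 1), (3, 6), (3, 9), (3, 14)]
Holes: [(0, 1), (0, 6), (0, 9), (0, 14), (1, 1), (1, 2), (1, 3), (1, 4), (1, 5), (1, 6), (1, 9), (1, 10), (1, 11), (1, 12), (1, 13), (1, 14), (2, 1), (2, 2), (2, 3), (2, 4), (2, 5), (2, 6), (2, 9), (2, 10), (2, 11), (2, 12), (2, 13), (2, 14), (3, 1), (3, 6), (3, 9), (3, 14)]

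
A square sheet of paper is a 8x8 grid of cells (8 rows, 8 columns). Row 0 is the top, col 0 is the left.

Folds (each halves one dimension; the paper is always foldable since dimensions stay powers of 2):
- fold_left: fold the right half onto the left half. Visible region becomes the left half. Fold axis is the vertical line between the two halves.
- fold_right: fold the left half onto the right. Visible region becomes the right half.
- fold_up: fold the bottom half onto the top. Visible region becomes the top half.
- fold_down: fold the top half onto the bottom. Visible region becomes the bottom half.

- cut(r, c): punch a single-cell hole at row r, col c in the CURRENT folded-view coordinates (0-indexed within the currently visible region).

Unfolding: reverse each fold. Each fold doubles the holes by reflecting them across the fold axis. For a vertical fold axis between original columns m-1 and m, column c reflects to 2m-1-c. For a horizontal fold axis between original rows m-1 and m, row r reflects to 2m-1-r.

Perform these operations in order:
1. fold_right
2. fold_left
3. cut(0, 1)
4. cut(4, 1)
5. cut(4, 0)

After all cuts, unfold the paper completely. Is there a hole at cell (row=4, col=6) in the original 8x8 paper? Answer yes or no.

Answer: yes

Derivation:
Op 1 fold_right: fold axis v@4; visible region now rows[0,8) x cols[4,8) = 8x4
Op 2 fold_left: fold axis v@6; visible region now rows[0,8) x cols[4,6) = 8x2
Op 3 cut(0, 1): punch at orig (0,5); cuts so far [(0, 5)]; region rows[0,8) x cols[4,6) = 8x2
Op 4 cut(4, 1): punch at orig (4,5); cuts so far [(0, 5), (4, 5)]; region rows[0,8) x cols[4,6) = 8x2
Op 5 cut(4, 0): punch at orig (4,4); cuts so far [(0, 5), (4, 4), (4, 5)]; region rows[0,8) x cols[4,6) = 8x2
Unfold 1 (reflect across v@6): 6 holes -> [(0, 5), (0, 6), (4, 4), (4, 5), (4, 6), (4, 7)]
Unfold 2 (reflect across v@4): 12 holes -> [(0, 1), (0, 2), (0, 5), (0, 6), (4, 0), (4, 1), (4, 2), (4, 3), (4, 4), (4, 5), (4, 6), (4, 7)]
Holes: [(0, 1), (0, 2), (0, 5), (0, 6), (4, 0), (4, 1), (4, 2), (4, 3), (4, 4), (4, 5), (4, 6), (4, 7)]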